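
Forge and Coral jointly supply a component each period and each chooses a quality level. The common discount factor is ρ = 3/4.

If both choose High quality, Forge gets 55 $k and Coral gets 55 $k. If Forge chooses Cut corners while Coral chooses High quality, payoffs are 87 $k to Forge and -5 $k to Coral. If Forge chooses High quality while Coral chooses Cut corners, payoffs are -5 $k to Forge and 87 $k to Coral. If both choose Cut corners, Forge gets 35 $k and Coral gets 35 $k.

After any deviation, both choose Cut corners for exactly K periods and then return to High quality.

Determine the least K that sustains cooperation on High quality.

3

IC: ρ(1−ρ^K)/(1−ρ) ≥ (87−55)/(55−35) = 8/5.
With ρ = 3/4: need 1 − ρ^K ≥ 8/5·(1−3/4)/(3/4), i.e. ρ^K ≤ 0.4667.
Since (3/4)^2 = 0.5625 and (3/4)^3 = 0.4219, the smallest such K is 3.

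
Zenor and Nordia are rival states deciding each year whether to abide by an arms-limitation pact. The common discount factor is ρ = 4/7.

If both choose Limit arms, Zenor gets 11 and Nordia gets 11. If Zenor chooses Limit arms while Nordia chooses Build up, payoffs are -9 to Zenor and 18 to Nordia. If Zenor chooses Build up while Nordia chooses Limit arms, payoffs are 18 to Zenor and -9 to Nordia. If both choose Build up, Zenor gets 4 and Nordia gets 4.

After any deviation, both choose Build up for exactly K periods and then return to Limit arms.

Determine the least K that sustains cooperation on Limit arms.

3

Need Σ_{k=1}^{K} ρ^k ≥ (18−11)/(11−4) = 1.0000 at ρ = 4/7.
At K = 2 the sum is 0.8980 < 1.0000; at K = 3 it is 1.0845 ≥ 1.0000.
So the minimum punishment length is K = 3.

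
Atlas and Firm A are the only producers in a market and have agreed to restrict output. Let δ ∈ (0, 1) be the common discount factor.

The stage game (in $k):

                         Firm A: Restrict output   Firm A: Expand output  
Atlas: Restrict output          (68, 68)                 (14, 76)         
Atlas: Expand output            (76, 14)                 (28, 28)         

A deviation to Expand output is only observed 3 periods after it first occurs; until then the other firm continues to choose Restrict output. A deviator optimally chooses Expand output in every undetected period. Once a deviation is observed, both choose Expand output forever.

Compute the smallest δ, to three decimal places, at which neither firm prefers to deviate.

A deviator earns 76 for 3 periods, then 28 forever; cooperating earns 68 forever. Multiplying the IC by (1−δ):
68 ≥ 76(1−δ^3) + 28δ^3, so 48·δ^3 ≥ 8 and δ^3 ≥ 1/6.
δ ≥ (1/6)^(1/3) ≈ 0.550.

0.550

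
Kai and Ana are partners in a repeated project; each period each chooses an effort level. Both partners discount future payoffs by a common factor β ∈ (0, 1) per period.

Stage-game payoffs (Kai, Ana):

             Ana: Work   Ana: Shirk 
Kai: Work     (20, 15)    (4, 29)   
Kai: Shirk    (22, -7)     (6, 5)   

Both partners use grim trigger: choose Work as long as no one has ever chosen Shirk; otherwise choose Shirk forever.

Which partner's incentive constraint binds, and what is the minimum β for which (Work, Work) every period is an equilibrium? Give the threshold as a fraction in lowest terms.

For Kai: deviation gain 22−20 = 2, per-period punishment loss 20−6 = 14. IC gives β ≥ 2/16 = 1/8.
For Ana: gain 14, loss 10 per period, so β ≥ 14/24 = 7/12.
The tighter constraint is Ana's, so cooperation needs β ≥ 7/12.

Ana; β ≥ 7/12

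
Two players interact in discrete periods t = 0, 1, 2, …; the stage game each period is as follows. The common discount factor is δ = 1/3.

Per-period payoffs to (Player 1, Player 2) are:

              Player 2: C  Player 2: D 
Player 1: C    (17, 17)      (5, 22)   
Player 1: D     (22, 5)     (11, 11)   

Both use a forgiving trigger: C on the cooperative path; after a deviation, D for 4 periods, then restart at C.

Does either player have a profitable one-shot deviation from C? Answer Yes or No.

A one-shot deviation gives 22 now, then 11 for 4 periods, then back to 17.
Gain from deviating: (22−17) today; loss: (17−11) in each of the next 4 periods.
No-deviation condition: (17−11)(δ+…+δ^4) ≥ 22−17, i.e. δ+…+δ^4 ≥ 5/6.
At δ = 1/3: δ+…+δ^4 = 0.4938 < 0.8333.
So cooperation is not sustainable.

Yes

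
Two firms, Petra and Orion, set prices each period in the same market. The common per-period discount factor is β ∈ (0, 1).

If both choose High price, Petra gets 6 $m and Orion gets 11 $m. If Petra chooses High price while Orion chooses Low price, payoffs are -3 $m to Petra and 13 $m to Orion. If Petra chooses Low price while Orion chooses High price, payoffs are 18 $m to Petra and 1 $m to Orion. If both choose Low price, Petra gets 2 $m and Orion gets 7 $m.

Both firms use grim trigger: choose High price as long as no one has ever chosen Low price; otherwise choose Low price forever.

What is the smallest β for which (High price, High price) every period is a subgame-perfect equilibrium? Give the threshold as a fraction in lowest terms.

Petra's threshold: (18−6)/(18−2) = 3/4.
Orion's threshold: (13−11)/(13−7) = 1/3.
3/4 > 1/3, so Petra binds and β* = 3/4.

3/4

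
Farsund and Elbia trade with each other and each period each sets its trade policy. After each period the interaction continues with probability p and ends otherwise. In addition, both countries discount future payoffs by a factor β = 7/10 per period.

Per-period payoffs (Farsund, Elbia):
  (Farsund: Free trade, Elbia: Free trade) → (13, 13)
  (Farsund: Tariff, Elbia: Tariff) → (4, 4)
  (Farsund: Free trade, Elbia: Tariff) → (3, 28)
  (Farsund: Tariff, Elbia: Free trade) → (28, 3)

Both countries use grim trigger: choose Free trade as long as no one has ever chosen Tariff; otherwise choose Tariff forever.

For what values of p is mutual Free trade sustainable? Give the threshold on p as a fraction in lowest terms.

Expected continuation weight on next period's payoff is β·p = 7/10·p, which plays the role of the discount factor.
Cooperation requires 7/10·p ≥ (28−13)/(28−4) = 5/8, hence p ≥ 25/28.

25/28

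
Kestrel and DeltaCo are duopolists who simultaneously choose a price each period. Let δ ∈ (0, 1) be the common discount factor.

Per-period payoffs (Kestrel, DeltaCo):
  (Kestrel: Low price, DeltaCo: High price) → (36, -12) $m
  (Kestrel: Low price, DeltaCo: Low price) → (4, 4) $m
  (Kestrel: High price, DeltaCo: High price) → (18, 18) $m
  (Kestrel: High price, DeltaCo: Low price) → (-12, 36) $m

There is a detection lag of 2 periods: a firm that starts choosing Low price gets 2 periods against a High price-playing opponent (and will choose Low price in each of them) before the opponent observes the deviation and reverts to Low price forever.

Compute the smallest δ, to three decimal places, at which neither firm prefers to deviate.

A deviator earns 36 for 2 periods, then 4 forever; cooperating earns 18 forever. Multiplying the IC by (1−δ):
18 ≥ 36(1−δ^2) + 4δ^2, so 32·δ^2 ≥ 18 and δ^2 ≥ 9/16.
δ ≥ (9/16)^(1/2) ≈ 0.750.

0.750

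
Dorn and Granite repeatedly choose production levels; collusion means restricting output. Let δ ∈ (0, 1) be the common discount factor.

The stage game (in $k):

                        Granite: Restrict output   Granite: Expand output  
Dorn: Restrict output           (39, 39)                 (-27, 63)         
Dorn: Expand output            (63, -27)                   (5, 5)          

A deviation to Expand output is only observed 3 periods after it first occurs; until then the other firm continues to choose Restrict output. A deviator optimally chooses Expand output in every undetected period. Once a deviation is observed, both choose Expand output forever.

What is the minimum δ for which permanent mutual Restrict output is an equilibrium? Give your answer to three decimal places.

0.745

A deviator earns 63 for 3 periods, then 5 forever; cooperating earns 39 forever. Multiplying the IC by (1−δ):
39 ≥ 63(1−δ^3) + 5δ^3, so 58·δ^3 ≥ 24 and δ^3 ≥ 12/29.
δ ≥ (12/29)^(1/3) ≈ 0.745.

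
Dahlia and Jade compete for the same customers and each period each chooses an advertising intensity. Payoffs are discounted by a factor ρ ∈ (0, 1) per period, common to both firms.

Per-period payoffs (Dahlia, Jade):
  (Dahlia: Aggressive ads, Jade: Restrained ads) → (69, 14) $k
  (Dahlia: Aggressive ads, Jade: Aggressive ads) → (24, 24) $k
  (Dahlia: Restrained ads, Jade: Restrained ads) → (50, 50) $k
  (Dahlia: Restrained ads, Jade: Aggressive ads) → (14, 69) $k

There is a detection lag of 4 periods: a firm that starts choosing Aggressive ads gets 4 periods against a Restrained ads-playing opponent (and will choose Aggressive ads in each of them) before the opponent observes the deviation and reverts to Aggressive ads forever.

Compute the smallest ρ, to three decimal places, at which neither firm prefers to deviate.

A deviator earns 69 for 4 periods, then 24 forever; cooperating earns 50 forever. Multiplying the IC by (1−ρ):
50 ≥ 69(1−ρ^4) + 24ρ^4, so 45·ρ^4 ≥ 19 and ρ^4 ≥ 19/45.
ρ ≥ (19/45)^(1/4) ≈ 0.806.

0.806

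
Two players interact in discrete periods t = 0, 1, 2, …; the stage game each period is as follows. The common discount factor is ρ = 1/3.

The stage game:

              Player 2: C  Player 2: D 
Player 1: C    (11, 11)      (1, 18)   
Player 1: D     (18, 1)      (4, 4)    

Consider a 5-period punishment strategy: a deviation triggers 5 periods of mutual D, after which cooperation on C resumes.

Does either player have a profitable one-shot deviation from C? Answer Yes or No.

Yes

IC: ρ+…+ρ^5 ≥ (18−11)/(11−4) = 1.
At ρ = 1/3: partial sum = 0.4979 < 1.0000. Cooperation not sustainable.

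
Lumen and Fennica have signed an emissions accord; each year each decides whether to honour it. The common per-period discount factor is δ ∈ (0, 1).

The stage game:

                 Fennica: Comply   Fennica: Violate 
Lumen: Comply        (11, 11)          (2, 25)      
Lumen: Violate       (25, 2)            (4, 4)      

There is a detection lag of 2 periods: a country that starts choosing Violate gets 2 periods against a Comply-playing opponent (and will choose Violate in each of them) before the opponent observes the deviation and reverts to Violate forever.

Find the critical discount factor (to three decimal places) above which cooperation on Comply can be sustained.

The best deviation is to choose Violate for all 2 undetected periods, earning 25 each, then 4 forever once detected.
Deviation value: 25(1−δ^2)/(1−δ) + 4δ^2/(1−δ); cooperation value: 11/(1−δ).
IC: 11 ≥ 25(1−δ^2) + 4δ^2 = 25 − 21δ^2.
So δ^2 ≥ 14/21 = 2/3, giving δ ≥ (2/3)^(1/2) ≈ 0.816.

0.816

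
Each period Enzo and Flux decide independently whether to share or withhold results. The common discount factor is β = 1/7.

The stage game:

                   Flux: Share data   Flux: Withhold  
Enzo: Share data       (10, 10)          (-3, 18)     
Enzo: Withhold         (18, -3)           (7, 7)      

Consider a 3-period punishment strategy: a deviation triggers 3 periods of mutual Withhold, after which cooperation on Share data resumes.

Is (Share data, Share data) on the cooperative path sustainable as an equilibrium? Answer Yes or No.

No

Comparing payoff streams over the 4 periods until play realigns: cooperate → 10(1+β+…+β^3); deviate → 18 + 7(β+…+β^3).
Cooperation is sustained iff (10−7)(β+…+β^3) ≥ 18−10.
β+…+β^3 = 1/7·(1−(1/7)^3)/(1−1/7) = 0.1662, and (18−10)/(10−7) = 2.6667.
0.1662 < 2.6667, so cooperation is not sustainable.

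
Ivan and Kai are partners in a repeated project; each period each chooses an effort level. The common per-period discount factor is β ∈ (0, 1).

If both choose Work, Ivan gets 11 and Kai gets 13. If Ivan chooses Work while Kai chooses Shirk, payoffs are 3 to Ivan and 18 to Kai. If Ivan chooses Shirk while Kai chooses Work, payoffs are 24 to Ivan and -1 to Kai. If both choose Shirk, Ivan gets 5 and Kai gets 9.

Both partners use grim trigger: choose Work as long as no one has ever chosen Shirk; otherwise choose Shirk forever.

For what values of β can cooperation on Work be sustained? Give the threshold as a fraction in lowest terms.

Ivan's threshold: (24−11)/(24−5) = 13/19.
Kai's threshold: (18−13)/(18−9) = 5/9.
13/19 > 5/9, so Ivan binds and β* = 13/19.

13/19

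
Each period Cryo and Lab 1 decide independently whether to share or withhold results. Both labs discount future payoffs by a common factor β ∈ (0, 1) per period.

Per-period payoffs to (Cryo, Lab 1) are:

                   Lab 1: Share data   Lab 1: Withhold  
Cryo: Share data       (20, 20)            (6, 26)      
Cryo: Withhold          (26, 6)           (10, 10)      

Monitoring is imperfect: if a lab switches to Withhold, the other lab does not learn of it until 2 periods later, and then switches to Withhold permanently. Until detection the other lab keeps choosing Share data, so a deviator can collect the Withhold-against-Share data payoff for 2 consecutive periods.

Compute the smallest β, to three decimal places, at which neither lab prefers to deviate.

A deviator earns 26 for 2 periods, then 10 forever; cooperating earns 20 forever. Multiplying the IC by (1−β):
20 ≥ 26(1−β^2) + 10β^2, so 16·β^2 ≥ 6 and β^2 ≥ 3/8.
β ≥ (3/8)^(1/2) ≈ 0.612.

0.612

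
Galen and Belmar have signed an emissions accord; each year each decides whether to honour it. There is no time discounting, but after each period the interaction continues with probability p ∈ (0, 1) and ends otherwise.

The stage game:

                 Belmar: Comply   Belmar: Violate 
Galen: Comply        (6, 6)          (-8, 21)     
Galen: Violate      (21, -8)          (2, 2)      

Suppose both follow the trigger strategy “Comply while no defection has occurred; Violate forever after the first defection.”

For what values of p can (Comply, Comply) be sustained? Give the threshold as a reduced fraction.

15/19

With no time discounting, the continuation probability p plays the role of the discount factor.
Grim-trigger IC: 6/(1−p) ≥ 21 + 2p/(1−p) ⇒ p ≥ (21−6)/(21−2) = 15/19.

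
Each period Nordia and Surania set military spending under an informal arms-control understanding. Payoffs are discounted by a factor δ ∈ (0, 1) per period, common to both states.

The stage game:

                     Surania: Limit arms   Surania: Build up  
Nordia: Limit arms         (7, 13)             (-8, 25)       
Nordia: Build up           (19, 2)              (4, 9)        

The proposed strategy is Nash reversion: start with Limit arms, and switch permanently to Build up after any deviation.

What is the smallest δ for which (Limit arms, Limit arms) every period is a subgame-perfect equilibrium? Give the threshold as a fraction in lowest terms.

Nordia's threshold: (19−7)/(19−4) = 4/5.
Surania's threshold: (25−13)/(25−9) = 3/4.
4/5 > 3/4, so Nordia binds and δ* = 4/5.

4/5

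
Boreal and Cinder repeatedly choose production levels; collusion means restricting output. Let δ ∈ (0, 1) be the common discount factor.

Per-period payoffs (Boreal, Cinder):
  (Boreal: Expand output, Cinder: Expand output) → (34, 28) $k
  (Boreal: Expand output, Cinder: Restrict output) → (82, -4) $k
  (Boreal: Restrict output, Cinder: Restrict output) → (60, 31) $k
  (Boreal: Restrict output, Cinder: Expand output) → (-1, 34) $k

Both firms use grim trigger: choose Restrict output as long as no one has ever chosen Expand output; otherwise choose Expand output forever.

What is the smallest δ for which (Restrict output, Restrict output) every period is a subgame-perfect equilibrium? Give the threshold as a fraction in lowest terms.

For Boreal: deviation gain 82−60 = 22, per-period punishment loss 60−34 = 26. IC gives δ ≥ 22/48 = 11/24.
For Cinder: gain 3, loss 3 per period, so δ ≥ 3/6 = 1/2.
The tighter constraint is Cinder's, so cooperation needs δ ≥ 1/2.

1/2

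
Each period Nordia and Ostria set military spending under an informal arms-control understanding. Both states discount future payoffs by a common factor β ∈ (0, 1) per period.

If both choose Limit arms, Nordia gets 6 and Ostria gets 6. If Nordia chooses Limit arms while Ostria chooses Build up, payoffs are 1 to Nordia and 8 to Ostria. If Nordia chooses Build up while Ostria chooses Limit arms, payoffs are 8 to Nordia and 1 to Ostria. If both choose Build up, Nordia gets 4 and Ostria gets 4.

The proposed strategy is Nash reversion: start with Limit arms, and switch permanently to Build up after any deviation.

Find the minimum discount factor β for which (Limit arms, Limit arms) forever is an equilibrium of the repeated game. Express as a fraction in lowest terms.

1/2

One-period gain from deviating is 8 − 6 = 2. The loss is 6 − 4 = 2 in every subsequent period, with present value 2·β/(1−β).
Deviation is unprofitable when 2·β/(1−β) ≥ 2, i.e. β/(1−β) ≥ 1.
Equivalently β ≥ 2/(2+2) = 1/2.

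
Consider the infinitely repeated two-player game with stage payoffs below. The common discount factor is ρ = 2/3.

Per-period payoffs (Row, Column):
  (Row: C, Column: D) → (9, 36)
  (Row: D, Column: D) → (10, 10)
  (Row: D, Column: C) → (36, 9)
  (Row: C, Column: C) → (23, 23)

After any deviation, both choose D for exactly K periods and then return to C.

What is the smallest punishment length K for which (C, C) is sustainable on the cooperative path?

2

No profitable deviation requires (23−10)(ρ+…+ρ^K) ≥ 36−23, i.e. ρ+…+ρ^K ≥ 1 ≈ 1.0000.
With ρ = 2/3, the partial sums are K=1: 0.6667, K=2: 1.1111.
K = 2 is the first length at which the sum reaches 1.0000.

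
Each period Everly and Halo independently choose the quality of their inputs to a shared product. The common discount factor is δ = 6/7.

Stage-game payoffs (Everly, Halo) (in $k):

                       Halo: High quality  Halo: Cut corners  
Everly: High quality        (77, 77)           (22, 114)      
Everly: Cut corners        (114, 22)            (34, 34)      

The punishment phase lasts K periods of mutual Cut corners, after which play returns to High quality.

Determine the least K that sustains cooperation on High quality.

2

No profitable deviation requires (77−34)(δ+…+δ^K) ≥ 114−77, i.e. δ+…+δ^K ≥ 37/43 ≈ 0.8605.
With δ = 6/7, the partial sums are K=1: 0.8571, K=2: 1.5918.
K = 2 is the first length at which the sum reaches 0.8605.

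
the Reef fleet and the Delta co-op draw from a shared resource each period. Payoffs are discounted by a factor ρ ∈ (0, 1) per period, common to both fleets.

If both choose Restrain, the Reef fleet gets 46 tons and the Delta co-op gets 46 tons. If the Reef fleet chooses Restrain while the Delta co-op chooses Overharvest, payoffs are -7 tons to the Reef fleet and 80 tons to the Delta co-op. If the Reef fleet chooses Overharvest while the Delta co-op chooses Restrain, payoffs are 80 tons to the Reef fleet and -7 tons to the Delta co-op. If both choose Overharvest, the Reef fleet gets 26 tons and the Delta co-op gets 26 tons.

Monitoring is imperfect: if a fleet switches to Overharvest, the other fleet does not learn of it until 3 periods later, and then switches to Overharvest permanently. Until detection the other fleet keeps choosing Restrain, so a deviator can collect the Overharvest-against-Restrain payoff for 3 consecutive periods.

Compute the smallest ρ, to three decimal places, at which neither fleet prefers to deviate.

0.857

Deviating for the 3 undetected periods gains 80−46 = 34 per period over cooperation, then loses 46−26 = 20 per period forever once punishment starts.
Gain: 34(1 + ρ + … + ρ^2); loss: 20·ρ^3/(1−ρ).
No profitable deviation ⇔ 34(1−ρ^3) ≤ 20·ρ^3, i.e. ρ^3 ≥ 34/(34+20) = 17/27.
Hence ρ ≥ (17/27)^(1/3) ≈ 0.857.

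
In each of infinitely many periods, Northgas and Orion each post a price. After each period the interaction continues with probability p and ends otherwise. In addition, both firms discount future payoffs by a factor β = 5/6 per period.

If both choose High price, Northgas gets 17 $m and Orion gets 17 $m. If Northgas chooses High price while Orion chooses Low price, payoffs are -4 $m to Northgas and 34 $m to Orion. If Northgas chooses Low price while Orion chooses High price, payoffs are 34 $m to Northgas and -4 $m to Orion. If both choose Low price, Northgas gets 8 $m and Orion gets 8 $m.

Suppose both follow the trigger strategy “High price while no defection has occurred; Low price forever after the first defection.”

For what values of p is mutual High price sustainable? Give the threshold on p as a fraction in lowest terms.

51/65

With continuation probability p and discount β, the effective per-period discount factor is βp.
Grim-trigger IC: βp ≥ (34−17)/(34−8) = 17/26.
So p ≥ (17/26)/(5/6) = 51/65.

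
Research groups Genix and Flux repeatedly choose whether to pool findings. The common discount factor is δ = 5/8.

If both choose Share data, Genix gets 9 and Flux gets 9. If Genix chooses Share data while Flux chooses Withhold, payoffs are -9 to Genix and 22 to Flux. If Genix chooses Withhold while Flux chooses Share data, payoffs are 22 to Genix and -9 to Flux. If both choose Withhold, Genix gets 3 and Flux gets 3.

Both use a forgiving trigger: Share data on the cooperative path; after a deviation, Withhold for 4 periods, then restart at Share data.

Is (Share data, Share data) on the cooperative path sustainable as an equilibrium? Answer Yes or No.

A one-shot deviation gives 22 now, then 3 for 4 periods, then back to 9.
Gain from deviating: (22−9) today; loss: (9−3) in each of the next 4 periods.
No-deviation condition: (9−3)(δ+…+δ^4) ≥ 22−9, i.e. δ+…+δ^4 ≥ 13/6.
At δ = 5/8: δ+…+δ^4 = 1.4124 < 2.1667.
So cooperation is not sustainable.

No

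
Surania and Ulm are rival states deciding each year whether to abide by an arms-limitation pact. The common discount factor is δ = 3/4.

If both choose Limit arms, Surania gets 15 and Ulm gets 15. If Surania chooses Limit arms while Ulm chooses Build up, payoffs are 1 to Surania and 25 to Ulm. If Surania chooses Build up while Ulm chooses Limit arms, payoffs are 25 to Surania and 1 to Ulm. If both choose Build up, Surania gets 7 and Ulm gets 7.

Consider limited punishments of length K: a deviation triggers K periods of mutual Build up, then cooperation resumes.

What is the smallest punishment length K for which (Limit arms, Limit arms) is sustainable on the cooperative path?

Need Σ_{k=1}^{K} δ^k ≥ (25−15)/(15−7) = 1.2500 at δ = 3/4.
At K = 1 the sum is 0.7500 < 1.2500; at K = 2 it is 1.3125 ≥ 1.2500.
So the minimum punishment length is K = 2.

2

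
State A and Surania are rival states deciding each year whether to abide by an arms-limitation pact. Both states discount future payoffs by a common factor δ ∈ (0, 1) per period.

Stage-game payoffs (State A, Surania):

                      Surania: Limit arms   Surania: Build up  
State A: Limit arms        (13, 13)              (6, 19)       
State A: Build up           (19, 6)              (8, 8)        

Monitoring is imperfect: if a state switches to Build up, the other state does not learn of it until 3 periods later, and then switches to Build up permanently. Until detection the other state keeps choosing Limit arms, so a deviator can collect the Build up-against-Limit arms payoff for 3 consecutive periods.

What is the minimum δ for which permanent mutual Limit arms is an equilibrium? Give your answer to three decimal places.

A deviator earns 19 for 3 periods, then 8 forever; cooperating earns 13 forever. Multiplying the IC by (1−δ):
13 ≥ 19(1−δ^3) + 8δ^3, so 11·δ^3 ≥ 6 and δ^3 ≥ 6/11.
δ ≥ (6/11)^(1/3) ≈ 0.817.

0.817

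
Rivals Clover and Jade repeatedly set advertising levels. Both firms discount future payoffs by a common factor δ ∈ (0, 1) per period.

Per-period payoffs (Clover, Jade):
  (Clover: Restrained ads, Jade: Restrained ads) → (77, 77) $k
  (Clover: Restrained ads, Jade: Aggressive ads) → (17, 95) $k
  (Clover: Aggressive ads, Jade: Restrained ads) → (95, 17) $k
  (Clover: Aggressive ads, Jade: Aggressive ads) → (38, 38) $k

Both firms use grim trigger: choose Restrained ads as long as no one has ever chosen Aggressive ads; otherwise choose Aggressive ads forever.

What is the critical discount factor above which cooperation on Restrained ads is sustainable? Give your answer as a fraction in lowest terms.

Cooperation forever yields 77 each period: 77/(1−δ).
Deviating yields 95 once, then 38 forever: 95 + 38δ/(1−δ).
No profitable deviation requires 77/(1−δ) ≥ 95 + 38δ/(1−δ).
Multiplying by (1−δ): 77 ≥ 95(1−δ) + 38δ = 95 − 57δ.
So 57δ ≥ 18, i.e. δ ≥ 18/57 = 6/19.

6/19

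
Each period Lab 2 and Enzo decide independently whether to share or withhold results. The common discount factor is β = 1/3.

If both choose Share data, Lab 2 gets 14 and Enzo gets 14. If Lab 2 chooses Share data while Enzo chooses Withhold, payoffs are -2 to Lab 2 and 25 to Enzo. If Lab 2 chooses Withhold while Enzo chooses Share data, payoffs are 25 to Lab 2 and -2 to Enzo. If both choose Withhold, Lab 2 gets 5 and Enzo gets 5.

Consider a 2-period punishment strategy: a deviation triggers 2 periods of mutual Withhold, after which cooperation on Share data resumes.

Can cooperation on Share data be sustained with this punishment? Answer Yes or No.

No

Comparing payoff streams over the 3 periods until play realigns: cooperate → 14(1+β+…+β^2); deviate → 25 + 5(β+…+β^2).
Cooperation is sustained iff (14−5)(β+…+β^2) ≥ 25−14.
β+…+β^2 = 1/3·(1−(1/3)^2)/(1−1/3) = 0.4444, and (25−14)/(14−5) = 1.2222.
0.4444 < 1.2222, so cooperation is not sustainable.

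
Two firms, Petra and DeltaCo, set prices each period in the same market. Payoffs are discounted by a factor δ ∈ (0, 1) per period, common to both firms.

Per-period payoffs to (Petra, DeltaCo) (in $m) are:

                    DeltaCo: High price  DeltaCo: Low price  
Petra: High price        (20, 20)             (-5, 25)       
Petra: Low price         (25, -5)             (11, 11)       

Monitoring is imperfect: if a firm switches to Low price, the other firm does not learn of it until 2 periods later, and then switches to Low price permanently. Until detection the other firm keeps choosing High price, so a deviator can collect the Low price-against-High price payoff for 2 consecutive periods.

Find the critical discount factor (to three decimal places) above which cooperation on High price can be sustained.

A deviator earns 25 for 2 periods, then 11 forever; cooperating earns 20 forever. Multiplying the IC by (1−δ):
20 ≥ 25(1−δ^2) + 11δ^2, so 14·δ^2 ≥ 5 and δ^2 ≥ 5/14.
δ ≥ (5/14)^(1/2) ≈ 0.598.

0.598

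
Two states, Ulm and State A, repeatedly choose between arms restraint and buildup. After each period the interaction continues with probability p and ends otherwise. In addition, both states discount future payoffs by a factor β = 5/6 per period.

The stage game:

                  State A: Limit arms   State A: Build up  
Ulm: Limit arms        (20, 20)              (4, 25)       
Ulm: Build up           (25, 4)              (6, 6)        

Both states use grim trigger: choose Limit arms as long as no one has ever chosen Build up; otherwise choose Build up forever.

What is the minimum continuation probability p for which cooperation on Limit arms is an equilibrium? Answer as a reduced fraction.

6/19

With continuation probability p and discount β, the effective per-period discount factor is βp.
Grim-trigger IC: βp ≥ (25−20)/(25−6) = 5/19.
So p ≥ (5/19)/(5/6) = 6/19.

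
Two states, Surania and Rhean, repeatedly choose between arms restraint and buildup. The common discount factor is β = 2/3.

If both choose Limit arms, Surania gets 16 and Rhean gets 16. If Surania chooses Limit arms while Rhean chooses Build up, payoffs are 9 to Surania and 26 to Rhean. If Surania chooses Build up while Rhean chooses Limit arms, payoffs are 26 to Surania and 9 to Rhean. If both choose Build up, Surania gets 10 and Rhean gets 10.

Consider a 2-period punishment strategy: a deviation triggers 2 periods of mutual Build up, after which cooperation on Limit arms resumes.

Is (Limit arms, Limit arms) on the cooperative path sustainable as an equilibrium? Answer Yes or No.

A one-shot deviation gives 26 now, then 10 for 2 periods, then back to 16.
Gain from deviating: (26−16) today; loss: (16−10) in each of the next 2 periods.
No-deviation condition: (16−10)(β+…+β^2) ≥ 26−16, i.e. β+…+β^2 ≥ 5/3.
At β = 2/3: β+…+β^2 = 1.1111 < 1.6667.
So cooperation is not sustainable.

No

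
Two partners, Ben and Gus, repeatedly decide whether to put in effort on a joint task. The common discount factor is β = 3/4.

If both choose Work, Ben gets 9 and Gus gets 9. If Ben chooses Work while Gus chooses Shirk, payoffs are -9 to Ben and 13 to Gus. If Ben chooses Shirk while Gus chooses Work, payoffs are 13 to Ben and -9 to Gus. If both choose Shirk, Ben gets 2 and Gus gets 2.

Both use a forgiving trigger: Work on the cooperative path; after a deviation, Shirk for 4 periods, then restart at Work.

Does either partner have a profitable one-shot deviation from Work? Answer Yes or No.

IC: β+…+β^4 ≥ (13−9)/(9−2) = 4/7.
At β = 3/4: partial sum = 2.0508 ≥ 0.5714. Cooperation sustainable.

No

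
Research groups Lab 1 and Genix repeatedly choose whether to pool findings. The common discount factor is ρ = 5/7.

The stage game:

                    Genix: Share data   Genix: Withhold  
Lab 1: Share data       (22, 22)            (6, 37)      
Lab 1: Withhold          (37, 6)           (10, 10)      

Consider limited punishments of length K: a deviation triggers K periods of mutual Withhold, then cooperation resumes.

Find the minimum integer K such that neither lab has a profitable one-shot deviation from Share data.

No profitable deviation requires (22−10)(ρ+…+ρ^K) ≥ 37−22, i.e. ρ+…+ρ^K ≥ 5/4 ≈ 1.2500.
With ρ = 5/7, the partial sums are K=1: 0.7143, K=2: 1.2245, K=3: 1.5889.
K = 3 is the first length at which the sum reaches 1.2500.

3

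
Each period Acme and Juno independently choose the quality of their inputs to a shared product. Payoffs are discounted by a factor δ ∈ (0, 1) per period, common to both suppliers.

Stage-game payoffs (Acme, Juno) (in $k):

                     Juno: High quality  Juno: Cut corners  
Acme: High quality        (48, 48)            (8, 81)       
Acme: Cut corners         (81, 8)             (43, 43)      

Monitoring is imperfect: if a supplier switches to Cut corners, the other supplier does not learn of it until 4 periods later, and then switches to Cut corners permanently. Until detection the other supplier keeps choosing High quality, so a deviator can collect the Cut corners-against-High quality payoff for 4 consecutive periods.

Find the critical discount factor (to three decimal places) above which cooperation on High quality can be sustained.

0.965

A deviator earns 81 for 4 periods, then 43 forever; cooperating earns 48 forever. Multiplying the IC by (1−δ):
48 ≥ 81(1−δ^4) + 43δ^4, so 38·δ^4 ≥ 33 and δ^4 ≥ 33/38.
δ ≥ (33/38)^(1/4) ≈ 0.965.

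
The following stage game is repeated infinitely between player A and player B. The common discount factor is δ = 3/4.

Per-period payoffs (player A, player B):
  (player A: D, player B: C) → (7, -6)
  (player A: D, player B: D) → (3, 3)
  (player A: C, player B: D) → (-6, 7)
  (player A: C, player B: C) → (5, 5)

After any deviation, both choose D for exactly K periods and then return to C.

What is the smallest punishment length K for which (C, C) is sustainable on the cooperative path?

2

Need Σ_{k=1}^{K} δ^k ≥ (7−5)/(5−3) = 1.0000 at δ = 3/4.
At K = 1 the sum is 0.7500 < 1.0000; at K = 2 it is 1.3125 ≥ 1.0000.
So the minimum punishment length is K = 2.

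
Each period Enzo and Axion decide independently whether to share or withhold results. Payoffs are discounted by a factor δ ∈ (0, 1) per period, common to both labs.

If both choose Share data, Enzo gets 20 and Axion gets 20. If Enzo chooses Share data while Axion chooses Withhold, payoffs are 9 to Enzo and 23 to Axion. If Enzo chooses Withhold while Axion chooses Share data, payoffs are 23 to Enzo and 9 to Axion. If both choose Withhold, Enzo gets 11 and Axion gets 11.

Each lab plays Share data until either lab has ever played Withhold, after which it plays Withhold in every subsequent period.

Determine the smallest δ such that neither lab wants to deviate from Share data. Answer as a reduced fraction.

20/(1−δ) ≥ 23 + 11δ/(1−δ)
20 ≥ 23 − 12δ
δ ≥ 3/12 = 1/4.

1/4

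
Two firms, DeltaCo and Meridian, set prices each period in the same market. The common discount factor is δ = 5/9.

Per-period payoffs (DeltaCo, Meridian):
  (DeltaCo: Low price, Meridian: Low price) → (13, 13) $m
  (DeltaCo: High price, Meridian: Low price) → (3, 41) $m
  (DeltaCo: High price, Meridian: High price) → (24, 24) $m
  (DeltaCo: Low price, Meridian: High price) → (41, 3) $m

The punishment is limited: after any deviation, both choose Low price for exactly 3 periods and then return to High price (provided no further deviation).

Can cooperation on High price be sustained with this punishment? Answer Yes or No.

No

Comparing payoff streams over the 4 periods until play realigns: cooperate → 24(1+δ+…+δ^3); deviate → 41 + 13(δ+…+δ^3).
Cooperation is sustained iff (24−13)(δ+…+δ^3) ≥ 41−24.
δ+…+δ^3 = 5/9·(1−(5/9)^3)/(1−5/9) = 1.0357, and (41−24)/(24−13) = 1.5455.
1.0357 < 1.5455, so cooperation is not sustainable.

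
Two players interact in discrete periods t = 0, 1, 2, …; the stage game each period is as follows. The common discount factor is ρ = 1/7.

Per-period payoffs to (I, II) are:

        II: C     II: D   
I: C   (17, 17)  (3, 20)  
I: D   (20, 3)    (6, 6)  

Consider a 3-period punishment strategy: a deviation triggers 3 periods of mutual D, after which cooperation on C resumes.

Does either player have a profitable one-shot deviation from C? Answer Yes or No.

Yes

Comparing payoff streams over the 4 periods until play realigns: cooperate → 17(1+ρ+…+ρ^3); deviate → 20 + 6(ρ+…+ρ^3).
Cooperation is sustained iff (17−6)(ρ+…+ρ^3) ≥ 20−17.
ρ+…+ρ^3 = 1/7·(1−(1/7)^3)/(1−1/7) = 0.1662, and (20−17)/(17−6) = 0.2727.
0.1662 < 0.2727, so cooperation is not sustainable.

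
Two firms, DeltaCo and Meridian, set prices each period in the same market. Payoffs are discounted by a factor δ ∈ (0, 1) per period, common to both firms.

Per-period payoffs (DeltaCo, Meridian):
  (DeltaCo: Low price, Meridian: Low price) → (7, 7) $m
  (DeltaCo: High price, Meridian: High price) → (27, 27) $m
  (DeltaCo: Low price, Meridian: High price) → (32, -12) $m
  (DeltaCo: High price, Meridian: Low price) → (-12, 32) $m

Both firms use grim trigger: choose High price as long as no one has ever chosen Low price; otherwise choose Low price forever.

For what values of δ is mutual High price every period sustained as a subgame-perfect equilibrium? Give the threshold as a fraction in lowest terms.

Under grim trigger the critical discount factor is (T−C)/(T−P) with T = 32, C = 27, P = 7.
δ* = (32−27)/(32−7) = 5/25 = 1/5.

1/5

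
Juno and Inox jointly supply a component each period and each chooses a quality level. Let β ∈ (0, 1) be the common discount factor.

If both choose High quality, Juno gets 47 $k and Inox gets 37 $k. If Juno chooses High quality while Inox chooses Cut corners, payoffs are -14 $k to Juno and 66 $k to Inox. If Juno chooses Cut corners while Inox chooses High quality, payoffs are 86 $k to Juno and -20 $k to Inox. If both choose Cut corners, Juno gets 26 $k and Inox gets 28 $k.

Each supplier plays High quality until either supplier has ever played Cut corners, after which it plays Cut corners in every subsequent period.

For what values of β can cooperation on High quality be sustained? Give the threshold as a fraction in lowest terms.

29/38

Juno's threshold: (86−47)/(86−26) = 13/20.
Inox's threshold: (66−37)/(66−28) = 29/38.
13/20 < 29/38, so Inox binds and β* = 29/38.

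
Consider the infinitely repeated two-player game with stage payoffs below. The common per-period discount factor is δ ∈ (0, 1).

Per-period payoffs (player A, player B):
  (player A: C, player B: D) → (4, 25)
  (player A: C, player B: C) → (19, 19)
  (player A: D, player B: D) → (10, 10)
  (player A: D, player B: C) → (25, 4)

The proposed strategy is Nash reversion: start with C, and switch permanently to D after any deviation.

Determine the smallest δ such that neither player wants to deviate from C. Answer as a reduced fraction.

19/(1−δ) ≥ 25 + 10δ/(1−δ)
19 ≥ 25 − 15δ
δ ≥ 6/15 = 2/5.

2/5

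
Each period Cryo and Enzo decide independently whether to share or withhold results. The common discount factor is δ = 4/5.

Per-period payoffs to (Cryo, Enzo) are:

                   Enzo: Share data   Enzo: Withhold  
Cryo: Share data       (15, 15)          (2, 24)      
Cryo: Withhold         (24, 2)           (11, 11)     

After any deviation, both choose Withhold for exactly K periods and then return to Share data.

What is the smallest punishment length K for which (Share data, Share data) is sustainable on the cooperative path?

IC: δ(1−δ^K)/(1−δ) ≥ (24−15)/(15−11) = 9/4.
With δ = 4/5: need 1 − δ^K ≥ 9/4·(1−4/5)/(4/5), i.e. δ^K ≤ 0.4375.
Since (4/5)^3 = 0.5120 and (4/5)^4 = 0.4096, the smallest such K is 4.

4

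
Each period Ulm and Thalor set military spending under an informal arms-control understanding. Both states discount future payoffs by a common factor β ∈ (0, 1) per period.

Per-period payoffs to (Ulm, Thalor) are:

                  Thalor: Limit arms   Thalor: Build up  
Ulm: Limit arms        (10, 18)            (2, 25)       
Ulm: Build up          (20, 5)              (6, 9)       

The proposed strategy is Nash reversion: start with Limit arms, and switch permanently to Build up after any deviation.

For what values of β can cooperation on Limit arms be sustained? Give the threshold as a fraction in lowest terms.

For Ulm: deviation gain 20−10 = 10, per-period punishment loss 10−6 = 4. IC gives β ≥ 10/14 = 5/7.
For Thalor: gain 7, loss 9 per period, so β ≥ 7/16.
The tighter constraint is Ulm's, so cooperation needs β ≥ 5/7.

5/7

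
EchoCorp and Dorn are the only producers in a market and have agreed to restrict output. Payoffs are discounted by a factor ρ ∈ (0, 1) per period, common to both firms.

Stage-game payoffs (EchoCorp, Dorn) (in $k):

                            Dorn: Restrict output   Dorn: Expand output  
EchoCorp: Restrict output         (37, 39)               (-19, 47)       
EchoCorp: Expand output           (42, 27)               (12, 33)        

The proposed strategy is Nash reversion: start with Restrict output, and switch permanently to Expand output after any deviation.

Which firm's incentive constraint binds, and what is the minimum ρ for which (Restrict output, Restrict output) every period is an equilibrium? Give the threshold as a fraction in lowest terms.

EchoCorp's threshold: (42−37)/(42−12) = 1/6.
Dorn's threshold: (47−39)/(47−33) = 4/7.
1/6 < 4/7, so Dorn binds and ρ* = 4/7.

Dorn; ρ ≥ 4/7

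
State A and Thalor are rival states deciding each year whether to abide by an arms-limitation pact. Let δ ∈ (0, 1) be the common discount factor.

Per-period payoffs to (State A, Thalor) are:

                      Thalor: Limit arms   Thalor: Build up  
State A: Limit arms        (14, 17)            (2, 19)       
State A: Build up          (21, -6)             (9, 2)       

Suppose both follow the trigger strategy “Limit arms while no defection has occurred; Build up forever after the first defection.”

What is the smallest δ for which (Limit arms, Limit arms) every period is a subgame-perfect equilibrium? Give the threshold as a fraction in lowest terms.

State A's threshold: (21−14)/(21−9) = 7/12.
Thalor's threshold: (19−17)/(19−2) = 2/17.
7/12 > 2/17, so State A binds and δ* = 7/12.

7/12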